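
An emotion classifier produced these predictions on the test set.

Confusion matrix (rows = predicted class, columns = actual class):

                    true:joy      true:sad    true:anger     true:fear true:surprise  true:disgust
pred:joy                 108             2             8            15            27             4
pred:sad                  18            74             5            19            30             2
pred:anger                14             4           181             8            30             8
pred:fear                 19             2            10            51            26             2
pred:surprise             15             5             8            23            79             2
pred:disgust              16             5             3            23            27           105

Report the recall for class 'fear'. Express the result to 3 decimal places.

0.367

Take TP from the diagonal, FP from the rest of the 'fear' prediction marginal, FN from the rest of the 'fear' actual marginal.
recall = TP/(TP+FN).
fear: TP=51, FN=15+19+8+23+23=88 → 51/139 = 0.3669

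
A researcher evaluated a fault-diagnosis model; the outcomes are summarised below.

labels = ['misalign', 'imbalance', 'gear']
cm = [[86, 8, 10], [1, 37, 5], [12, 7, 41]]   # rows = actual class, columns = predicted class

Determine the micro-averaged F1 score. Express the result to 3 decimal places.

0.792

Micro-averaging pools counts across classes: ΣTP=164, ΣFP=43, ΣFN=43.
Micro-F1 score = 2·TP/(2·TP+FP+FN) on pooled counts = 0.792 (equals overall accuracy in single-label multiclass).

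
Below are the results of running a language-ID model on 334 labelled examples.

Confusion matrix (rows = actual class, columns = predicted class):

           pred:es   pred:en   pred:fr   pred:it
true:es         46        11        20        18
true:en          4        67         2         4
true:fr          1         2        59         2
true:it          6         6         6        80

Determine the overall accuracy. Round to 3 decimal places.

Accuracy = trace / total = (46+67+59+80=252) / 334 = 252/334 = 0.754

0.754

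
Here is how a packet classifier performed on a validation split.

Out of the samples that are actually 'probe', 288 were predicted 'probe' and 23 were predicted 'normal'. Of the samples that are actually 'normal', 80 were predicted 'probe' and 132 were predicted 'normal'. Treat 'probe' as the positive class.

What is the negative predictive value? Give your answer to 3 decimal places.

0.852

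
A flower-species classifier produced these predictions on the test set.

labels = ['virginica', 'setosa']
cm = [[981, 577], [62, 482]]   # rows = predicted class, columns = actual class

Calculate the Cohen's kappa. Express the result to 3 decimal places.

0.394

Observed agreement pₒ = trace/N = 1463/2102 = 0.6960
Expected agreement pₑ = Σ (rowᵢ·colᵢ)/N² = (1043·1558 + 1059·544)/2102² = 0.4982
κ = (pₒ − pₑ)/(1 − pₑ) = (0.6960 − 0.4982)/(1 − 0.4982) = 0.394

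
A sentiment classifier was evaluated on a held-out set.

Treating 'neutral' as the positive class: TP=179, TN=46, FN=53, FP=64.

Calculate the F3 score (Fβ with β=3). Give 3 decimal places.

0.768

Fβ = (1+β²)·TP / ((1+β²)·TP + β²·FN + FP), with β²=9
= 10·179 / (10·179 + 9·53 + 64) = 0.768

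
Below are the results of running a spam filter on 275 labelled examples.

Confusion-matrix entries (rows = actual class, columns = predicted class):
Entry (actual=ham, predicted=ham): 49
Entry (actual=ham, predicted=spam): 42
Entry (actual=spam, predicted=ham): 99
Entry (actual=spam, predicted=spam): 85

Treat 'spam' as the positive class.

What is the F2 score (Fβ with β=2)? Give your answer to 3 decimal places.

0.492

Fβ = (1+β²)·TP / ((1+β²)·TP + β²·FN + FP), with β²=4
= 5·85 / (5·85 + 4·99 + 42) = 0.492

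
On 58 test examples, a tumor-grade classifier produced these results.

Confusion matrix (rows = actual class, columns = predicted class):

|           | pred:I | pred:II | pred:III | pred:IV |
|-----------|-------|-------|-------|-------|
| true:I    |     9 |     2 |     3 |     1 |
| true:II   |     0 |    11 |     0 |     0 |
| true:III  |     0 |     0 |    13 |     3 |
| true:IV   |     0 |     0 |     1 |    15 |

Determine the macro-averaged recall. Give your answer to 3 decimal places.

0.838

Per-class recall (TP/(TP+FN)):
  I: TP=9, FN=2+3+1=6 → 9/15 = 0.6000
  II: TP=11, FN=0+0+0=0 → 11/11 = 1.0000
  III: TP=13, FN=0+0+3=3 → 13/16 = 0.8125
  IV: TP=15, FN=0+0+1=1 → 15/16 = 0.9375
Macro-recall = mean = (0.6000 + 1.0000 + 0.8125 + 0.9375) / 4 = 0.838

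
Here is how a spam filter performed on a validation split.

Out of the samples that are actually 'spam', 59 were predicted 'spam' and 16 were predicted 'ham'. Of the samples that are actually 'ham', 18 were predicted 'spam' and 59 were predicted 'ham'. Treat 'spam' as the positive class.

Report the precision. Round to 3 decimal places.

Precision = TP/(TP+FP) = 59/(59+18) = 59/77 = 0.766

0.766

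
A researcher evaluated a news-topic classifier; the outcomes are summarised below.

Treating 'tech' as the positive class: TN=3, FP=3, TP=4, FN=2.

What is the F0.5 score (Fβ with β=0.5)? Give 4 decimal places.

Fβ = (1+β²)·TP / ((1+β²)·TP + β²·FN + FP), with β²=1/4
= 1.25·4 / (1.25·4 + 0.25·2 + 3) = 0.5882

0.5882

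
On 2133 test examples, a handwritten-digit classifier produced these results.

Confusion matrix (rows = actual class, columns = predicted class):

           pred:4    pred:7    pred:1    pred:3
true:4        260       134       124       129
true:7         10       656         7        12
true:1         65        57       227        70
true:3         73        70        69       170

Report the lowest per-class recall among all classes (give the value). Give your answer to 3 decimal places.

0.402

Per-class recall (TP/(TP+FN)):
  4: TP=260, FN=134+124+129=387 → 260/647 = 0.4019
  7: TP=656, FN=10+7+12=29 → 656/685 = 0.9577
  1: TP=227, FN=65+57+70=192 → 227/419 = 0.5418
  3: TP=170, FN=73+70+69=212 → 170/382 = 0.4450
Lowest is class '4' with recall = 0.402.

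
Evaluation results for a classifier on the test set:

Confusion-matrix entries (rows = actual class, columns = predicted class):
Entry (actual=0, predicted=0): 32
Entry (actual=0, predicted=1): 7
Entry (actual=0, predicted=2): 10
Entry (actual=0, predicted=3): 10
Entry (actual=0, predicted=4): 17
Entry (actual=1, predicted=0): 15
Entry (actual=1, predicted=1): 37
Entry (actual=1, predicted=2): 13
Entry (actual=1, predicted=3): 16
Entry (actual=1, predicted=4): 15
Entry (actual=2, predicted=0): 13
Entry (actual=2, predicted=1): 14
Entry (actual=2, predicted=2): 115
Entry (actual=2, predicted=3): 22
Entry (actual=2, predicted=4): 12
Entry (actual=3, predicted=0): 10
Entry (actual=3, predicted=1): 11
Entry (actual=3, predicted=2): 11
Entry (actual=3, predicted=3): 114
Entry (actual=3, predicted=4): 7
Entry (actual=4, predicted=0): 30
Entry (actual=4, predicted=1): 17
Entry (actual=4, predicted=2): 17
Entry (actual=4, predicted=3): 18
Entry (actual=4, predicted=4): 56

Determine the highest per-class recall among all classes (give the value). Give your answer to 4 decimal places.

0.7451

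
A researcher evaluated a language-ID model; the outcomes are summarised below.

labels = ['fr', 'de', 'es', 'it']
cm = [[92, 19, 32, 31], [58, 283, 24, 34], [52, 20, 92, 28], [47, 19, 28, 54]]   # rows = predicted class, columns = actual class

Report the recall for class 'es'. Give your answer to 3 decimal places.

recall = TP/(TP+FN).
es: TP=92, FN=32+24+28=84 → 92/176 = 0.5227

0.523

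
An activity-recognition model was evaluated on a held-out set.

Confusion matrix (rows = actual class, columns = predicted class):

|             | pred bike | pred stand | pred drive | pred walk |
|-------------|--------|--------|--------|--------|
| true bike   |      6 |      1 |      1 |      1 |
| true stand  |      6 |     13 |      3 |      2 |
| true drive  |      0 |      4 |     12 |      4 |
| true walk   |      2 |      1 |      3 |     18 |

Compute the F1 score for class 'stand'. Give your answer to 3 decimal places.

F1 score = 2·TP/(2·TP+FP+FN).
stand: TP=13, FP=1+4+1=6, FN=6+3+2=11 → 26/43 = 0.6047

0.605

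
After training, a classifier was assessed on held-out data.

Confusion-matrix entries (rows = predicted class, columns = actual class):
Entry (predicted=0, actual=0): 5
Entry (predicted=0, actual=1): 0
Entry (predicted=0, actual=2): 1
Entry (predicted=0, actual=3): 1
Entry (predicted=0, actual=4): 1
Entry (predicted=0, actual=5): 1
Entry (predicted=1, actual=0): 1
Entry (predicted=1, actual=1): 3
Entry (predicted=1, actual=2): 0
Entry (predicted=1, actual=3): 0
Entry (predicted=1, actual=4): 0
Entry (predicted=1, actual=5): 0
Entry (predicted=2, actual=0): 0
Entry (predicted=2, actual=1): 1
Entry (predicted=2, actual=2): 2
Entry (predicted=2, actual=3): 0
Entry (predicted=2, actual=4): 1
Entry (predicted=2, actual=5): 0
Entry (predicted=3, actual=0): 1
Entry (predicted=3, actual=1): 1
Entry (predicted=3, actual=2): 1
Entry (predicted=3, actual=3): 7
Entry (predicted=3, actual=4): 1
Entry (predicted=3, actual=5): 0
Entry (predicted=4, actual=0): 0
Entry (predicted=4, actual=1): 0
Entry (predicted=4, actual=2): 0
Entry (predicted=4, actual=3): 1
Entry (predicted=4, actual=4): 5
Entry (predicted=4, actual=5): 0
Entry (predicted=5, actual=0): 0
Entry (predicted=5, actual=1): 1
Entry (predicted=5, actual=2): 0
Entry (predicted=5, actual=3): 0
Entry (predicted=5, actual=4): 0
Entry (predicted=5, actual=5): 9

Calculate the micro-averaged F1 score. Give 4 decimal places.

Micro-averaging pools counts across classes: ΣTP=31, ΣFP=13, ΣFN=13.
Micro-F1 score = 2·TP/(2·TP+FP+FN) on pooled counts = 0.7045 (equals overall accuracy in single-label multiclass).

0.7045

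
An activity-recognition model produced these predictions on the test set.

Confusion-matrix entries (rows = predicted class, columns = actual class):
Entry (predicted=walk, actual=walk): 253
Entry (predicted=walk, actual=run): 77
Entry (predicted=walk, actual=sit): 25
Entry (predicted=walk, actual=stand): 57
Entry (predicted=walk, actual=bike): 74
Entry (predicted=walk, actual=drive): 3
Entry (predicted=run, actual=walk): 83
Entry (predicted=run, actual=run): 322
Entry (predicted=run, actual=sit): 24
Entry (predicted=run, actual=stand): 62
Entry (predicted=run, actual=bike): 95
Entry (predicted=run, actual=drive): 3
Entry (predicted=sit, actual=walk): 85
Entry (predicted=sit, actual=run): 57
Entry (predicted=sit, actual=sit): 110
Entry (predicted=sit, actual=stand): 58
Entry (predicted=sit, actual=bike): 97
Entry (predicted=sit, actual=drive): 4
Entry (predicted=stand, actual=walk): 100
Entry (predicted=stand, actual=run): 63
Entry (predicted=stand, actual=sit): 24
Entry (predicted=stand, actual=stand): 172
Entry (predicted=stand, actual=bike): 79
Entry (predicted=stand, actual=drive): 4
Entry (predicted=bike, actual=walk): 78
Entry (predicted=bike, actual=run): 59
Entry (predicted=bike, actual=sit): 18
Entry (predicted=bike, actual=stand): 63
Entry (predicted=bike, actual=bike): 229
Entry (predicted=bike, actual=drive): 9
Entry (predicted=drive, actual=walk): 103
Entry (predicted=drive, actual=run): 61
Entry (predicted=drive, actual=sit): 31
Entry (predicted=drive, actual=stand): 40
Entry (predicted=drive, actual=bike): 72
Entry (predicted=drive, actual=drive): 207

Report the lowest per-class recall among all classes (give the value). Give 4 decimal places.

0.3545

Per-class recall (TP/(TP+FN)):
  walk: TP=253, FN=83+85+100+78+103=449 → 253/702 = 0.36040
  run: TP=322, FN=77+57+63+59+61=317 → 322/639 = 0.50391
  sit: TP=110, FN=25+24+24+18+31=122 → 110/232 = 0.47414
  stand: TP=172, FN=57+62+58+63+40=280 → 172/452 = 0.38053
  bike: TP=229, FN=74+95+97+79+72=417 → 229/646 = 0.35449
  drive: TP=207, FN=3+3+4+4+9=23 → 207/230 = 0.90000
Lowest is class 'bike' with recall = 0.3545.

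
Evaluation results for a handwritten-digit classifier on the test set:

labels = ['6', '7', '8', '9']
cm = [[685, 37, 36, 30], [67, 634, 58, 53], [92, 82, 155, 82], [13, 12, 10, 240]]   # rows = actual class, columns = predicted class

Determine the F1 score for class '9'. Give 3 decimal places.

Treat '9' as positive and all other classes as negative.
F1 score = 2·TP/(2·TP+FP+FN).
9: TP=240, FP=30+53+82=165, FN=13+12+10=35 → 480/680 = 0.7059

0.706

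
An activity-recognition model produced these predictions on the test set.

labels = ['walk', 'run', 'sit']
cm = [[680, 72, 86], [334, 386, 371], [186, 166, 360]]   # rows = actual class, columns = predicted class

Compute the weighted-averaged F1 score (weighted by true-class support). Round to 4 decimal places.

0.5247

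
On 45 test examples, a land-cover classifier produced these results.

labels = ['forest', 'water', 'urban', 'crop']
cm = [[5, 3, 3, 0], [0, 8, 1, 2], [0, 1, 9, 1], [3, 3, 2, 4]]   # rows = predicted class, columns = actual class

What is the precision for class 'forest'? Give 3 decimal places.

0.455

Take TP from the diagonal, FP from the rest of the 'forest' prediction marginal, FN from the rest of the 'forest' actual marginal.
precision = TP/(TP+FP).
forest: TP=5, FP=3+3+0=6 → 5/11 = 0.4545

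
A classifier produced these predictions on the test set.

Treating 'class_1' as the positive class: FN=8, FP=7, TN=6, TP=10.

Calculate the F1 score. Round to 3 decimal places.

Precision = TP/(TP+FP) = 10/17 = 0.5882
Recall = TP/(TP+FN) = 10/18 = 0.5556
F1 = 2·TP/(2·TP+FP+FN) = 20/35 = 0.571

0.571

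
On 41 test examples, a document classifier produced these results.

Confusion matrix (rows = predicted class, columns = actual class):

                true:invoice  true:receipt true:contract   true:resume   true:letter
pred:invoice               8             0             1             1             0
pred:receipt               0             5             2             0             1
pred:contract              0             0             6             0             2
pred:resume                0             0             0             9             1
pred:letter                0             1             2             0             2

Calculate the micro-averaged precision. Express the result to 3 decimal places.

0.732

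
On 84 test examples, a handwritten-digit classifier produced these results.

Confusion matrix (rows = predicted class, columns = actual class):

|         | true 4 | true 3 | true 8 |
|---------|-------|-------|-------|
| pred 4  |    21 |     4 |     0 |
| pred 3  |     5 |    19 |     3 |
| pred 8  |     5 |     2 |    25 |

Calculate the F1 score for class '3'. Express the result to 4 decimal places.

0.7308

Treat '3' as positive and all other classes as negative.
F1 score = 2·TP/(2·TP+FP+FN).
3: TP=19, FP=5+3=8, FN=4+2=6 → 38/52 = 0.73077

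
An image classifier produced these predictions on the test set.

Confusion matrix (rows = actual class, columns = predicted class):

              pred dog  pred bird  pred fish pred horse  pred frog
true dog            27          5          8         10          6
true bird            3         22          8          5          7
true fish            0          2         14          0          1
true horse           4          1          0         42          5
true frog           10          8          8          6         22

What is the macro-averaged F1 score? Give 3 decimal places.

0.555

Per-class F1 score (2·TP/(2·TP+FP+FN)):
  dog: TP=27, FP=3+0+4+10=17, FN=5+8+10+6=29 → 54/100 = 0.5400
  bird: TP=22, FP=5+2+1+8=16, FN=3+8+5+7=23 → 44/83 = 0.5301
  fish: TP=14, FP=8+8+0+8=24, FN=0+2+0+1=3 → 28/55 = 0.5091
  horse: TP=42, FP=10+5+0+6=21, FN=4+1+0+5=10 → 84/115 = 0.7304
  frog: TP=22, FP=6+7+1+5=19, FN=10+8+8+6=32 → 44/95 = 0.4632
Macro-F1 score = mean = (0.5400 + 0.5301 + 0.5091 + 0.7304 + 0.4632) / 5 = 0.555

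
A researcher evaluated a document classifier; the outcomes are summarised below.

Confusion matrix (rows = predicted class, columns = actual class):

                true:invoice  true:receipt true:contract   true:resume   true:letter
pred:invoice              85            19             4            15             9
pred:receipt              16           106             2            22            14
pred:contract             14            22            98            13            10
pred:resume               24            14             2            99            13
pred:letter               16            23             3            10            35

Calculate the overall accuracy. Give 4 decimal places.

0.6148

Accuracy = trace / total = (85+106+98+99+35=423) / 688 = 423/688 = 0.6148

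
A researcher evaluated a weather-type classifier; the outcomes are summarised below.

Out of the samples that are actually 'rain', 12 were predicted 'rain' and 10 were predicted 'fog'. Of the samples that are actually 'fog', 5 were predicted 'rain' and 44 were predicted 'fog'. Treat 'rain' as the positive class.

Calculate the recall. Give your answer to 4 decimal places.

Recall = TP/(TP+FN) = 12/(12+10) = 12/22 = 0.5455

0.5455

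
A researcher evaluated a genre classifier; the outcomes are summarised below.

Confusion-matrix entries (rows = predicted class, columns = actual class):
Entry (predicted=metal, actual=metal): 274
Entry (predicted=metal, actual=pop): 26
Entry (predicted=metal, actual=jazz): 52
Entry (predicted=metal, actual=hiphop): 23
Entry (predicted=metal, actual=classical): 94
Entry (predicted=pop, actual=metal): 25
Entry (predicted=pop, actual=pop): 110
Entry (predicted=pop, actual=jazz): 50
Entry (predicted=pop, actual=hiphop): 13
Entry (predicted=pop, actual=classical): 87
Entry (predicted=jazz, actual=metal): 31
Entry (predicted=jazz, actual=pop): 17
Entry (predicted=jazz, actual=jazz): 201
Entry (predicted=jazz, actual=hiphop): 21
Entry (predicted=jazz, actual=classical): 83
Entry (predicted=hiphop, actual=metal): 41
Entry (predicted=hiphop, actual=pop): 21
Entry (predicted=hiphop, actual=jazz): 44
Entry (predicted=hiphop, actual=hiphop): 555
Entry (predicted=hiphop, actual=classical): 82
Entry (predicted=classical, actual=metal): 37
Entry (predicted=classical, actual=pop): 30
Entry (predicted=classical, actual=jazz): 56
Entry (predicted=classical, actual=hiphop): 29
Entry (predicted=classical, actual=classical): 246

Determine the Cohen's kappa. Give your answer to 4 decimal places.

0.5094

Observed agreement pₒ = trace/N = 1386/2248 = 0.61655
Expected agreement pₑ = Σ (rowᵢ·colᵢ)/N² = (408·469 + 204·285 + 403·353 + 641·743 + 592·398)/2248² = 0.21839
κ = (pₒ − pₑ)/(1 − pₑ) = (0.61655 − 0.21839)/(1 − 0.21839) = 0.5094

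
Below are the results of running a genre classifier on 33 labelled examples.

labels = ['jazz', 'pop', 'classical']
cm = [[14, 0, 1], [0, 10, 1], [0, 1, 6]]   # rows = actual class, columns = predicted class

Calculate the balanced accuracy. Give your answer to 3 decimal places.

Balanced accuracy = mean of per-class recall.
  jazz: recall = 14/15 = 0.9333
  pop: recall = 10/11 = 0.9091
  classical: recall = 6/7 = 0.8571
Mean = (0.9333 + 0.9091 + 0.8571) / 3 = 0.900

0.900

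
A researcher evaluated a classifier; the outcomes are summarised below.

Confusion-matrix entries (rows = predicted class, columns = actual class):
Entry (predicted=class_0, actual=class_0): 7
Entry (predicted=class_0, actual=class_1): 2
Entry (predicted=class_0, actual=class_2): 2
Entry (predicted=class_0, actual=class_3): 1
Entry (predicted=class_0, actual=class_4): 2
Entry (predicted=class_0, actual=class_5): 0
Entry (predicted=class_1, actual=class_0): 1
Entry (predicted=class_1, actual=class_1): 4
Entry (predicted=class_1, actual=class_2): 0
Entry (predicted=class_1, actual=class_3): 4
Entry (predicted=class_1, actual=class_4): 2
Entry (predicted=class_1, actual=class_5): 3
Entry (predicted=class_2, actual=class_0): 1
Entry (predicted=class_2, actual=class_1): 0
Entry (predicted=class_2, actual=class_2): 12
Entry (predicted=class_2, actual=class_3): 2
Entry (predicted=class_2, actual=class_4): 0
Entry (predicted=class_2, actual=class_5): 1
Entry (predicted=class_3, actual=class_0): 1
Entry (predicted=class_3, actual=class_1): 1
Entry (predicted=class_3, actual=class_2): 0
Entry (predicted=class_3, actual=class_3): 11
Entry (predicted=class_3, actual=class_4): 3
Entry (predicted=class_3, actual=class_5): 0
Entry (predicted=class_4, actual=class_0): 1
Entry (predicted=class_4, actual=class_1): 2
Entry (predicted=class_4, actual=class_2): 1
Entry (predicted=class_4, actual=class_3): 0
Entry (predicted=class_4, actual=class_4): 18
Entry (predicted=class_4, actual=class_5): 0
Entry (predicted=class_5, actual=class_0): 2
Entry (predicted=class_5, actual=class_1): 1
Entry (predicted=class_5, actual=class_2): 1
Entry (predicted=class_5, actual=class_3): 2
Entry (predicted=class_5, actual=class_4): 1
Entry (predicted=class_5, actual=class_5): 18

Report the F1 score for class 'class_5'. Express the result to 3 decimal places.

One-vs-rest for 'class_5': TP = diagonal; FP = other classes predicted 'class_5'; FN = 'class_5' predicted as other.
F1 score = 2·TP/(2·TP+FP+FN).
class_5: TP=18, FP=2+1+1+2+1=7, FN=0+3+1+0+0=4 → 36/47 = 0.7660

0.766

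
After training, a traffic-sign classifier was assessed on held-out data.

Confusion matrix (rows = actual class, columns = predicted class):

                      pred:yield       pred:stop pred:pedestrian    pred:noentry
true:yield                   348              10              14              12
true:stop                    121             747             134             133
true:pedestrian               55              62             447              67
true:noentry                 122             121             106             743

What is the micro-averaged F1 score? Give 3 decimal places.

0.705

Micro-averaging pools counts across classes: ΣTP=2285, ΣFP=957, ΣFN=957.
Micro-F1 score = 2·TP/(2·TP+FP+FN) on pooled counts = 0.705 (equals overall accuracy in single-label multiclass).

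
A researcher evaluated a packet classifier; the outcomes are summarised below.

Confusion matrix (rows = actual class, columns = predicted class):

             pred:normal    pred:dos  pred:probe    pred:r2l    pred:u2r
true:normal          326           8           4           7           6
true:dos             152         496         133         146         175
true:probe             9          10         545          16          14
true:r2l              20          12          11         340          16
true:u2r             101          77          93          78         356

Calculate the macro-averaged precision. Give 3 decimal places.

0.652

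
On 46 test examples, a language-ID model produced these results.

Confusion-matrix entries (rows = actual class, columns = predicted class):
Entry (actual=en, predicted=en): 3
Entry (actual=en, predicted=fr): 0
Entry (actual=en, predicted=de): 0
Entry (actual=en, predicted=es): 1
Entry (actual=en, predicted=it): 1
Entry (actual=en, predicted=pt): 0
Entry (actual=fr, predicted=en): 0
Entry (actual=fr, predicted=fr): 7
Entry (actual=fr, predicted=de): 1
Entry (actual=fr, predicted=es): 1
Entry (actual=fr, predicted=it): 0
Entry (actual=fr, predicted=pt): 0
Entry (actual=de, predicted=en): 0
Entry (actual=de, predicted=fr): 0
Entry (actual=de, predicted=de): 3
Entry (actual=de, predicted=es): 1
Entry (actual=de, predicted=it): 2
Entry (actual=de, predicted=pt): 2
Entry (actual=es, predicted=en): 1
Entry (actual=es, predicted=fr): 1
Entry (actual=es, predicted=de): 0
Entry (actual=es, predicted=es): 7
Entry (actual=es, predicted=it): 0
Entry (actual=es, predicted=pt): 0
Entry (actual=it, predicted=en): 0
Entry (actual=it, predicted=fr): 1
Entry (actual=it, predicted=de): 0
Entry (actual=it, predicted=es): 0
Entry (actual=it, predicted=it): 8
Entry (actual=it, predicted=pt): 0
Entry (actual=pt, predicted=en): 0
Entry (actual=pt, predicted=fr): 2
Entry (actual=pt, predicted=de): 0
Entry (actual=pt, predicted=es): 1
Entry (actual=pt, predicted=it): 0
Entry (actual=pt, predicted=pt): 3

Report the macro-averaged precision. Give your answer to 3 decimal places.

Per-class precision (TP/(TP+FP)):
  en: TP=3, FP=0+0+1+0+0=1 → 3/4 = 0.7500
  fr: TP=7, FP=0+0+1+1+2=4 → 7/11 = 0.6364
  de: TP=3, FP=0+1+0+0+0=1 → 3/4 = 0.7500
  es: TP=7, FP=1+1+1+0+1=4 → 7/11 = 0.6364
  it: TP=8, FP=1+0+2+0+0=3 → 8/11 = 0.7273
  pt: TP=3, FP=0+0+2+0+0=2 → 3/5 = 0.6000
Macro-precision = mean = (0.7500 + 0.6364 + 0.7500 + 0.6364 + 0.7273 + 0.6000) / 6 = 0.683

0.683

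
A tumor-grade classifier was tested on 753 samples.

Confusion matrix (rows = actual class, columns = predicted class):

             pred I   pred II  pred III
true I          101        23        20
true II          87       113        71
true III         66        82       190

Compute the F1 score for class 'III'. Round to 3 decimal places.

0.614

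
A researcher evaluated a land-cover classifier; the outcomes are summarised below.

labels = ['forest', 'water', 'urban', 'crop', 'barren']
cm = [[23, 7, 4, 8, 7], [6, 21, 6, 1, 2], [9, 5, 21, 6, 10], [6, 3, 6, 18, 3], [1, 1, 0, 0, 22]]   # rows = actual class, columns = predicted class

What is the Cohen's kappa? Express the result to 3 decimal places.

0.420

Observed agreement pₒ = trace/N = 105/196 = 0.5357
Expected agreement pₑ = Σ (rowᵢ·colᵢ)/N² = (49·45 + 36·37 + 51·37 + 36·33 + 24·44)/196² = 0.1996
κ = (pₒ − pₑ)/(1 − pₑ) = (0.5357 − 0.1996)/(1 − 0.1996) = 0.420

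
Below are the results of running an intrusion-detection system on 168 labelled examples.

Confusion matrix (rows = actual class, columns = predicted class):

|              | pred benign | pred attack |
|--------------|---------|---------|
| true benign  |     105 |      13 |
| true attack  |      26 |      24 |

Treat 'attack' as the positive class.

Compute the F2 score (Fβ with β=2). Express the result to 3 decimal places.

Fβ = (1+β²)·TP / ((1+β²)·TP + β²·FN + FP), with β²=4
= 5·24 / (5·24 + 4·26 + 13) = 0.506

0.506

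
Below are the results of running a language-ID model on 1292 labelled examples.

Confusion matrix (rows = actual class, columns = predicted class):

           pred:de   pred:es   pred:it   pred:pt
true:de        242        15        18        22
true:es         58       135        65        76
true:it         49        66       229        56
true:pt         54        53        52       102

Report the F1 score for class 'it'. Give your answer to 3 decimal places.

0.599

Treat 'it' as positive and all other classes as negative.
F1 score = 2·TP/(2·TP+FP+FN).
it: TP=229, FP=18+65+52=135, FN=49+66+56=171 → 458/764 = 0.5995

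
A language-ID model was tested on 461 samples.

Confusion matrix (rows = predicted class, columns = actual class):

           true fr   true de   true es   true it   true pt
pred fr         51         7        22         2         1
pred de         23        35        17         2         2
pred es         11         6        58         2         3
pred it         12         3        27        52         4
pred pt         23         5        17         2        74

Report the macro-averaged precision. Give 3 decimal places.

0.585

Per-class precision (TP/(TP+FP)):
  fr: TP=51, FP=7+22+2+1=32 → 51/83 = 0.6145
  de: TP=35, FP=23+17+2+2=44 → 35/79 = 0.4430
  es: TP=58, FP=11+6+2+3=22 → 58/80 = 0.7250
  it: TP=52, FP=12+3+27+4=46 → 52/98 = 0.5306
  pt: TP=74, FP=23+5+17+2=47 → 74/121 = 0.6116
Macro-precision = mean = (0.6145 + 0.4430 + 0.7250 + 0.5306 + 0.6116) / 5 = 0.585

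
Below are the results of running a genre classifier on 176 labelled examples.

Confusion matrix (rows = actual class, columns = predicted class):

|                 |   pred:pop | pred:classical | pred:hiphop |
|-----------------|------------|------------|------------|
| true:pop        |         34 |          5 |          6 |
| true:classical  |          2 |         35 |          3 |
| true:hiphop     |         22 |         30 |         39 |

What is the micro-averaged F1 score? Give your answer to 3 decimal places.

0.614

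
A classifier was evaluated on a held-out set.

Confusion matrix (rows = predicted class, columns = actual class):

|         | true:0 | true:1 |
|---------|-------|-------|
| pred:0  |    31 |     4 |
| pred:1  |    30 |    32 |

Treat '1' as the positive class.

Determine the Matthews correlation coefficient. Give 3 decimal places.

0.399

MCC = (TP·TN − FP·FN) / √((TP+FP)(TP+FN)(TN+FP)(TN+FN))
Numerator = 32·31 − 30·4 = 872
Denominator = √(62·36·61·35) = √4765320 = 2182.9613
MCC = 872 / 2182.9613 = 0.399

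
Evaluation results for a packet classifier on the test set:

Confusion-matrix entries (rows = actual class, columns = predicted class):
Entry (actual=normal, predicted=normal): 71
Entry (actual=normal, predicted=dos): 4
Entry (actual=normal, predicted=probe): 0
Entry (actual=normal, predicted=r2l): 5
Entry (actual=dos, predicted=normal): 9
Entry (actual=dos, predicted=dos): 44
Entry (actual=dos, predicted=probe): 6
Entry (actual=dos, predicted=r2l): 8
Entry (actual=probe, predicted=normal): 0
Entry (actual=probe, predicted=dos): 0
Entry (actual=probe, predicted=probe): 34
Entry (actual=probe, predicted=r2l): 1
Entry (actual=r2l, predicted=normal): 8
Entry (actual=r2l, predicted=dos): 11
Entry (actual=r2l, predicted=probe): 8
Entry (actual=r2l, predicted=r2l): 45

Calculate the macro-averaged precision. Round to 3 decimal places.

0.756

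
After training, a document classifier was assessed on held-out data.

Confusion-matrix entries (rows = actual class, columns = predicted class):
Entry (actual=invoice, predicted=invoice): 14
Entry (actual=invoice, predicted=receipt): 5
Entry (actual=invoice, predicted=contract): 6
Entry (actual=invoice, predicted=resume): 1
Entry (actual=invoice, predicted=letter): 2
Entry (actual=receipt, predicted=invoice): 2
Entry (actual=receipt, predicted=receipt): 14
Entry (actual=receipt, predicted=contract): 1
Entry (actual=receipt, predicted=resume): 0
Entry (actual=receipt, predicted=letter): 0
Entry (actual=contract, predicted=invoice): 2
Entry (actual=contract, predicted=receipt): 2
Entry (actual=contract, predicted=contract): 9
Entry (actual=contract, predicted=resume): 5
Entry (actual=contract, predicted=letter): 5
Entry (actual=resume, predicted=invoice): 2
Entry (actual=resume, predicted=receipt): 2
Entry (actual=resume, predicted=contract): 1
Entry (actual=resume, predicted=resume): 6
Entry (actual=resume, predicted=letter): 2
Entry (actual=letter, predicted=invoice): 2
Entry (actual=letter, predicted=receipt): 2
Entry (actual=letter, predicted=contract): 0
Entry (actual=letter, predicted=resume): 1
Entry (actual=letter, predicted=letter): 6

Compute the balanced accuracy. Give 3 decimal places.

Balanced accuracy = mean of per-class recall.
  invoice: recall = 14/28 = 0.5000
  receipt: recall = 14/17 = 0.8235
  contract: recall = 9/23 = 0.3913
  resume: recall = 6/13 = 0.4615
  letter: recall = 6/11 = 0.5455
Mean = (0.5000 + 0.8235 + 0.3913 + 0.4615 + 0.5455) / 5 = 0.544

0.544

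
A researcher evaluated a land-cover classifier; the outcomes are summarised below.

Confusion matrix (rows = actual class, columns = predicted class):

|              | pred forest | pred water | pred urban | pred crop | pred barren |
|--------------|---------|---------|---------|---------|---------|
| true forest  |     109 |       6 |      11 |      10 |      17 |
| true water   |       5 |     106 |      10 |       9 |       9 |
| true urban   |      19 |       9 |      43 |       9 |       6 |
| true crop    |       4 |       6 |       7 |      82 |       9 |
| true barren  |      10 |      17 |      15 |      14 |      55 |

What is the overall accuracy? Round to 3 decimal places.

0.662

Accuracy = trace / total = (109+106+43+82+55=395) / 597 = 395/597 = 0.662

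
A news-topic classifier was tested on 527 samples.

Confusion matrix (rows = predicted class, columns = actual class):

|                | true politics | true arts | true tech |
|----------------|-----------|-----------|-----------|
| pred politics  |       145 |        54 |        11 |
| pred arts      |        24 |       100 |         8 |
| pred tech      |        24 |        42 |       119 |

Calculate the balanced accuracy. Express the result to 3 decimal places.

0.708

Balanced accuracy = mean of per-class recall.
  politics: recall = 145/193 = 0.7513
  arts: recall = 100/196 = 0.5102
  tech: recall = 119/138 = 0.8623
Mean = (0.7513 + 0.5102 + 0.8623) / 3 = 0.708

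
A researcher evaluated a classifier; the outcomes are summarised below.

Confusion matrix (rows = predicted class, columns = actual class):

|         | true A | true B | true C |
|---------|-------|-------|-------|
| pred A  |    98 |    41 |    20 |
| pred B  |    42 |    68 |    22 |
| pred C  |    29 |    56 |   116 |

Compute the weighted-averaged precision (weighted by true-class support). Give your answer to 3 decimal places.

Per-class precision (TP/(TP+FP)):
  A: TP=98, FP=41+20=61 → 98/159 = 0.6164
  B: TP=68, FP=42+22=64 → 68/132 = 0.5152
  C: TP=116, FP=29+56=85 → 116/201 = 0.5771
Weighted-precision = Σ (supportᵢ/N)·precisionᵢ with N=492: (169/492)·0.6164 + (165/492)·0.5152 + (158/492)·0.5771 = 0.570

0.570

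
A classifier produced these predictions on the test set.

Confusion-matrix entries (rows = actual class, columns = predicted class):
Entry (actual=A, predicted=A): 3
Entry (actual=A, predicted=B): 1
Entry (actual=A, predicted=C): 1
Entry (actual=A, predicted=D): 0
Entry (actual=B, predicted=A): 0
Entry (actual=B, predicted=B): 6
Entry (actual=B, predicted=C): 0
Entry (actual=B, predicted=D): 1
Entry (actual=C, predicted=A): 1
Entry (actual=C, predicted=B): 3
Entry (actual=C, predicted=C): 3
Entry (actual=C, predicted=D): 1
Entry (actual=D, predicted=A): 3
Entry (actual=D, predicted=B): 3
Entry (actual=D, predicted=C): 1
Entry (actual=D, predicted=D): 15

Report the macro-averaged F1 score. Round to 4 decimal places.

0.5827

Per-class F1 score (2·TP/(2·TP+FP+FN)):
  A: TP=3, FP=0+1+3=4, FN=1+1+0=2 → 6/12 = 0.50000
  B: TP=6, FP=1+3+3=7, FN=0+0+1=1 → 12/20 = 0.60000
  C: TP=3, FP=1+0+1=2, FN=1+3+1=5 → 6/13 = 0.46154
  D: TP=15, FP=0+1+1=2, FN=3+3+1=7 → 30/39 = 0.76923
Macro-F1 score = mean = (0.50000 + 0.60000 + 0.46154 + 0.76923) / 4 = 0.5827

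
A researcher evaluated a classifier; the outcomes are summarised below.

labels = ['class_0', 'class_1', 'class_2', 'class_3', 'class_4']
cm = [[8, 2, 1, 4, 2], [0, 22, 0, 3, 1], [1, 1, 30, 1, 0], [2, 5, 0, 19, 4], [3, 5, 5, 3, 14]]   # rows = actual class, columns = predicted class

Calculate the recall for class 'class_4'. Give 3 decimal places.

0.467

One-vs-rest for 'class_4': TP = diagonal; FP = other classes predicted 'class_4'; FN = 'class_4' predicted as other.
recall = TP/(TP+FN).
class_4: TP=14, FN=3+5+5+3=16 → 14/30 = 0.4667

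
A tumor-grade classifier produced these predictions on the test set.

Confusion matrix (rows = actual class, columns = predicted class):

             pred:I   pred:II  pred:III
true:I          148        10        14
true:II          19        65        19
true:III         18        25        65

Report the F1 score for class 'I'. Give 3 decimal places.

0.829

Treat 'I' as positive and all other classes as negative.
F1 score = 2·TP/(2·TP+FP+FN).
I: TP=148, FP=19+18=37, FN=10+14=24 → 296/357 = 0.8291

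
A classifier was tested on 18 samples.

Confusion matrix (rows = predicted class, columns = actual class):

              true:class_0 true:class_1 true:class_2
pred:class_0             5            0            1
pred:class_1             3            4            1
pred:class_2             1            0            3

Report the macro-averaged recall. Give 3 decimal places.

Per-class recall (TP/(TP+FN)):
  class_0: TP=5, FN=3+1=4 → 5/9 = 0.5556
  class_1: TP=4, FN=0+0=0 → 4/4 = 1.0000
  class_2: TP=3, FN=1+1=2 → 3/5 = 0.6000
Macro-recall = mean = (0.5556 + 1.0000 + 0.6000) / 3 = 0.719

0.719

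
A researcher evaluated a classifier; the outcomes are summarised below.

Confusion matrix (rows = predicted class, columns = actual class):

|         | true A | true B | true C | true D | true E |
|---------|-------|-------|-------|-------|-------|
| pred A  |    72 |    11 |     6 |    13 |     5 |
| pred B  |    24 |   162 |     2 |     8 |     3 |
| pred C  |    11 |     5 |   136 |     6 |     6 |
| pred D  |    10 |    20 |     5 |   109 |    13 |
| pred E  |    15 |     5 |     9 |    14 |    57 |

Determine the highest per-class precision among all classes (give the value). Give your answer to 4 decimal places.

Per-class precision (TP/(TP+FP)):
  A: TP=72, FP=11+6+13+5=35 → 72/107 = 0.67290
  B: TP=162, FP=24+2+8+3=37 → 162/199 = 0.81407
  C: TP=136, FP=11+5+6+6=28 → 136/164 = 0.82927
  D: TP=109, FP=10+20+5+13=48 → 109/157 = 0.69427
  E: TP=57, FP=15+5+9+14=43 → 57/100 = 0.57000
Highest is class 'C' with precision = 0.8293.

0.8293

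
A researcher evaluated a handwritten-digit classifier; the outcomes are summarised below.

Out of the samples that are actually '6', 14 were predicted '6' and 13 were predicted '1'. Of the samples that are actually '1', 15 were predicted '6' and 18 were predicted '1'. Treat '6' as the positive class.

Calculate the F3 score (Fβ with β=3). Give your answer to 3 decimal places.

Fβ = (1+β²)·TP / ((1+β²)·TP + β²·FN + FP), with β²=9
= 10·14 / (10·14 + 9·13 + 15) = 0.515

0.515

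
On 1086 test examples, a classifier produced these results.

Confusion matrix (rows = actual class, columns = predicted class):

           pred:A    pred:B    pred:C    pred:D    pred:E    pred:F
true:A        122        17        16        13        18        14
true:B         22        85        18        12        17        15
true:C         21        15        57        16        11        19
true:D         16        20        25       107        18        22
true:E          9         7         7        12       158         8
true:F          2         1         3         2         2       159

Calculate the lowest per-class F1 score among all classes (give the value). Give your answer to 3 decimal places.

0.430

Per-class F1 score (2·TP/(2·TP+FP+FN)):
  A: TP=122, FP=22+21+16+9+2=70, FN=17+16+13+18+14=78 → 244/392 = 0.6224
  B: TP=85, FP=17+15+20+7+1=60, FN=22+18+12+17+15=84 → 170/314 = 0.5414
  C: TP=57, FP=16+18+25+7+3=69, FN=21+15+16+11+19=82 → 114/265 = 0.4302
  D: TP=107, FP=13+12+16+12+2=55, FN=16+20+25+18+22=101 → 214/370 = 0.5784
  E: TP=158, FP=18+17+11+18+2=66, FN=9+7+7+12+8=43 → 316/425 = 0.7435
  F: TP=159, FP=14+15+19+22+8=78, FN=2+1+3+2+2=10 → 318/406 = 0.7833
Lowest is class 'C' with F1 score = 0.430.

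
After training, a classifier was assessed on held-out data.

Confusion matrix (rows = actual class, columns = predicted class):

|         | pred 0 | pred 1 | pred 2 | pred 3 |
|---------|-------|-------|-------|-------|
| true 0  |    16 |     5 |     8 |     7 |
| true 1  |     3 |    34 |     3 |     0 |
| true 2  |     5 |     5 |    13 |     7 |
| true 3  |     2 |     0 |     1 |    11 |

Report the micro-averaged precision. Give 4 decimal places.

Micro-averaging pools counts across classes: ΣTP=74, ΣFP=46, ΣFN=46.
Micro-precision = TP/(TP+FP) on pooled counts = 0.6167 (equals overall accuracy in single-label multiclass).

0.6167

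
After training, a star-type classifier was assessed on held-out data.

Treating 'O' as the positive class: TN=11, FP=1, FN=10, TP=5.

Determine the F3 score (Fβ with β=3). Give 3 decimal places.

Fβ = (1+β²)·TP / ((1+β²)·TP + β²·FN + FP), with β²=9
= 10·5 / (10·5 + 9·10 + 1) = 0.355

0.355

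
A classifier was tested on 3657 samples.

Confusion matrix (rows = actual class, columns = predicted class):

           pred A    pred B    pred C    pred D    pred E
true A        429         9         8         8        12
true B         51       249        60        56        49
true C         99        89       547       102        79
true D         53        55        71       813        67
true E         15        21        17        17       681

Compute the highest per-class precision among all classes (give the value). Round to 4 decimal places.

0.8163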